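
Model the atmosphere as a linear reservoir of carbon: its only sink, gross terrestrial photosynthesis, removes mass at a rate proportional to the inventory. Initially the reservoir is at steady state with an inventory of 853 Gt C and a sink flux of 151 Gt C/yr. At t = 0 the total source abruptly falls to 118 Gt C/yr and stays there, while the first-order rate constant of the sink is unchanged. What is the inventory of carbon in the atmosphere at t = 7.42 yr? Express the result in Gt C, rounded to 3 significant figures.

The sink rate constant is k = F₀/M₀ = 151/853 = 0.1770 yr⁻¹.
Solving dM/dt = F₁ − kM with M(0) = M₀ gives M(t) = F₁/k + (M₀ − F₁/k)·e^(−kt).
F₁/k = 118/0.1770 = 666.58 Gt C; kt = 0.1770 × 7.42 = 1.314, e^(−kt) = 0.2689.
M(7.42) = 666.58 + (853 − 666.58) × 0.2689 = 666.58 + 50.12 = 716.71 Gt C.

717 Gt C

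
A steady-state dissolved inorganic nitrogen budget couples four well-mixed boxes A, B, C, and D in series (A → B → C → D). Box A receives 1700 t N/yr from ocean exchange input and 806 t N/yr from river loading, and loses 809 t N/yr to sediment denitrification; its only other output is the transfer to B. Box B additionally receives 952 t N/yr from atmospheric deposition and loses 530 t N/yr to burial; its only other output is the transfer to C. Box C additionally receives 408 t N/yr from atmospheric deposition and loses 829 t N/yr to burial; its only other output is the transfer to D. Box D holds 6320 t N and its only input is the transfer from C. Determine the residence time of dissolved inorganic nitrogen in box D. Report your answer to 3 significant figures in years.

3.72 yr

Box A: F(A→B) = (1700 + 806) − 809 = 1697.0 t N/yr.
Box B: F(B→C) = (1697.0 + 952) − 530 = 2119.0 t N/yr.
Box C: F(C→D) = (2119.0 + 408) − 829 = 1698.0 t N/yr.
Box D throughput = its input = 1698.0 t N/yr; τ = 6320 / 1698.0 = 3.722 yr.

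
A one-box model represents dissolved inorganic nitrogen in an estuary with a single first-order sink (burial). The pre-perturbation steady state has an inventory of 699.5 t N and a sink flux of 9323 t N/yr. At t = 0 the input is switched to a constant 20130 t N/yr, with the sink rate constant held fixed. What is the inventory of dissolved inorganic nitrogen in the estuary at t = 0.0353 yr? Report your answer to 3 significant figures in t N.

The sink rate constant is k = F₀/M₀ = 9323/699.5 = 13.33 yr⁻¹.
Solving dM/dt = F₁ − kM with M(0) = M₀ gives M(t) = F₁/k + (M₀ − F₁/k)·e^(−kt).
F₁/k = 20130/13.33 = 1510.3 t N; kt = 13.33 × 0.0353 = 0.4705, e^(−kt) = 0.6247.
M(0.0353) = 1510.3 + (699.5 − 1510.3) × 0.6247 = 1510.3 − 506.5 = 1003.8 t N.

1000 t N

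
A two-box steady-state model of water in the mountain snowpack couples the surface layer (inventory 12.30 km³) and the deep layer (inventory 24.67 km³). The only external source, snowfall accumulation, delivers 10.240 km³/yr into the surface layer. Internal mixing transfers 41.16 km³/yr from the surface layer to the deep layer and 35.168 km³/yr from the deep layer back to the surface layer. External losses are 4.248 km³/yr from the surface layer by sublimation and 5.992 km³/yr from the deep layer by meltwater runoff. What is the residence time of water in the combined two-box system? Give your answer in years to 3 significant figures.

3.61 yr

For the system as a whole, the A↔B exchange is internal and contributes nothing to the throughput; only the external sinks remove mass.
M_total = 12.30 + 24.67 = 36.970 km³.
ΣF_external_out = 4.248 + 5.992 = 10.240 km³/yr.
τ = M_total / ΣF_ext = 36.970 / 10.240 = 3.610 yr.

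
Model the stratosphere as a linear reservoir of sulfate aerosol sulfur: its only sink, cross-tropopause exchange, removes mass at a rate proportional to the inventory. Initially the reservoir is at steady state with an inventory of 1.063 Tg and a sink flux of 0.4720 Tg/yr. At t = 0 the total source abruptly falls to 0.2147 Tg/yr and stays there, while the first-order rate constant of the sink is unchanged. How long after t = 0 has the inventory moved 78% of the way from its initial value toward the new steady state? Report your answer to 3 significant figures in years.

3.41 yr

τ = M₀/F₀ = 1.063/0.4720 = 2.252 yr.
The remaining gap fraction is e^(−t/τ); 78% covered ⇒ e^(−t/τ) = 0.220.
t = −τ ln(0.220) = 2.252 × 1.514 = 3.410 yr.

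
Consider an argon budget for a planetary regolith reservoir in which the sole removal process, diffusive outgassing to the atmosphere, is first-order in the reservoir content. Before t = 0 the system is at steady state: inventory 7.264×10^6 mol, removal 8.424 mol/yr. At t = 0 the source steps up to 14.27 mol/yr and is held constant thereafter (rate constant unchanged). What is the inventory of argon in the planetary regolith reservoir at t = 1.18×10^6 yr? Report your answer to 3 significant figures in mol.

The sink rate constant is k = F₀/M₀ = 8.424/7.264×10^6 = 1.160×10^-6 yr⁻¹.
Solving dM/dt = F₁ − kM with M(0) = M₀ gives M(t) = F₁/k + (M₀ − F₁/k)·e^(−kt).
F₁/k = 14.27/1.160×10^-6 = 1.2305×10^7 mol; kt = 1.160×10^-6 × 1.18×10^6 = 1.368, e^(−kt) = 0.2545.
M(1.18×10^6) = 1.2305×10^7 + (7.264×10^6 − 1.2305×10^7) × 0.2545 = 1.2305×10^7 − 1.283×10^6 = 1.1022×10^7 mol.

1.10×10^7 mol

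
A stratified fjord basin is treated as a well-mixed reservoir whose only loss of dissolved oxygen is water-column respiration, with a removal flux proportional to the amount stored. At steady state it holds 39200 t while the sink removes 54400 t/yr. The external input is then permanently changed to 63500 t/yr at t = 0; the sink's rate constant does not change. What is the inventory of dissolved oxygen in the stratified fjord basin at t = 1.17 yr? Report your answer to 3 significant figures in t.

τ = M₀/F₀ = 39200/54400 = 0.7206 yr; rate constant k = 1/τ.
New steady state M_∞ = F₁/k = F₁·τ = 63500 × 0.7206 = 45757 t.
M(t) = M_∞ + (M₀ − M_∞)·e^(−t/τ); t/τ = 1.17/0.7206 = 1.624, so e^(−t/τ) = 0.1972.
M(t) = 45757 − 6557 × 0.1972 = 44464 t.

44500 t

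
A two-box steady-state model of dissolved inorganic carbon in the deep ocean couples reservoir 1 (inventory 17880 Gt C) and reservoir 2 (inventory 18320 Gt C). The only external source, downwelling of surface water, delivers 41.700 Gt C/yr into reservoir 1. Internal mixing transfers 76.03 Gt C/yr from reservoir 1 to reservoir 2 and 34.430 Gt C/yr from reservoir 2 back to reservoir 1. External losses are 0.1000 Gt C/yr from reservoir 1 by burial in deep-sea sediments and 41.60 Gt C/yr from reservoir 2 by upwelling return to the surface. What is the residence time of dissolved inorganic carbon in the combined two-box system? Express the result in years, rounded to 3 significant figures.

868 yr

Treat the two boxes together as one reservoir: the mixing fluxes between them are internal recycling, so τ = ΣM / Σ(external losses).
M_total = 17880 + 18320 = 36200 Gt C.
ΣF_external_out = 0.1000 + 41.60 = 41.700 Gt C/yr.
τ = M_total / ΣF_ext = 36200 / 41.700 = 868.1 yr.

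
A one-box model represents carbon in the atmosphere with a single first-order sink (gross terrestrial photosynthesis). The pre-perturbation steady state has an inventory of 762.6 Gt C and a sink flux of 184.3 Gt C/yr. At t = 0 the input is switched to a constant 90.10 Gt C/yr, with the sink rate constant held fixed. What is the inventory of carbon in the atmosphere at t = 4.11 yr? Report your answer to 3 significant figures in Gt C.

517 Gt C

τ = M₀/F₀ = 762.6/184.3 = 4.138 yr; rate constant k = 1/τ.
New steady state M_∞ = F₁/k = F₁·τ = 90.10 × 4.138 = 372.82 Gt C.
M(t) = M_∞ + (M₀ − M_∞)·e^(−t/τ); t/τ = 4.11/4.138 = 0.9933, so e^(−t/τ) = 0.3704.
M(t) = 372.82 + 389.8 × 0.3704 = 517.18 Gt C.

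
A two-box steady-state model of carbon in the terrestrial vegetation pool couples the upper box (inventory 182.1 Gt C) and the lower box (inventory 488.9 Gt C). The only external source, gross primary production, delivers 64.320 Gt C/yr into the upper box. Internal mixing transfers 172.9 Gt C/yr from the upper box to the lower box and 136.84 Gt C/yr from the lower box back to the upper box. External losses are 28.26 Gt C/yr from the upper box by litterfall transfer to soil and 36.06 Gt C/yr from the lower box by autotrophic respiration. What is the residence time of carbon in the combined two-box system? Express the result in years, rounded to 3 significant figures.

Residence time in the combined system uses the total inventory and the total *external* removal — internal exchanges between the two boxes cancel.
M_total = 182.1 + 488.9 = 671.00 Gt C.
ΣF_external_out = 28.26 + 36.06 = 64.320 Gt C/yr.
τ = M_total / ΣF_ext = 671.00 / 64.320 = 10.43 yr.

10.4 yr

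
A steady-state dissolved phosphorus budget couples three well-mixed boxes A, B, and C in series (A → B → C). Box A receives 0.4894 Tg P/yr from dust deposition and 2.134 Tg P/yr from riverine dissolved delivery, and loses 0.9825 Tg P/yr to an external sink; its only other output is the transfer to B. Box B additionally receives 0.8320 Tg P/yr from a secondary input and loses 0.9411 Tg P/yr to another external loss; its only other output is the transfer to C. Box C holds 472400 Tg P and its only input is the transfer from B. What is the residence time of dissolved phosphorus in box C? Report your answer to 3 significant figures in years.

308000 yr

Box A: F(A→B) = (0.4894 + 2.134) − 0.9825 = 1.6409 Tg P/yr.
Box B: F(B→C) = (1.6409 + 0.8320) − 0.9411 = 1.5318 Tg P/yr.
Box C throughput = its input = 1.5318 Tg P/yr; τ = 472400 / 1.5318 = 308400 yr.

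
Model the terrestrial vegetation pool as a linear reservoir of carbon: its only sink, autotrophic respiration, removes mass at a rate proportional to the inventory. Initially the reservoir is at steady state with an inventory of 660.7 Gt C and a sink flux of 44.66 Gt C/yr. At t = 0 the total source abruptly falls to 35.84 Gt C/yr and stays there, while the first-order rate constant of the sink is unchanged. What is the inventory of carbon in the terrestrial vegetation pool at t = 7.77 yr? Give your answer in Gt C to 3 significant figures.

607 Gt C

Residence time τ = M₀/F₀ = 14.79 yr. The eventual steady state is M_∞ = M₀·(F₁/F₀) = 660.7 × 35.84/44.66 = 530.22 Gt C.
The anomaly ΔM(t) = M(t) − M_∞ decays as ΔM₀·e^(−t/τ) with ΔM₀ = 660.7 − 530.22 = 130.5 Gt C.
At t = 7.77 yr, e^(−t/τ) = e^(−0.5252) = 0.5914, so ΔM = 77.17 Gt C and M = 530.22 + 77.17 = 607.39 Gt C.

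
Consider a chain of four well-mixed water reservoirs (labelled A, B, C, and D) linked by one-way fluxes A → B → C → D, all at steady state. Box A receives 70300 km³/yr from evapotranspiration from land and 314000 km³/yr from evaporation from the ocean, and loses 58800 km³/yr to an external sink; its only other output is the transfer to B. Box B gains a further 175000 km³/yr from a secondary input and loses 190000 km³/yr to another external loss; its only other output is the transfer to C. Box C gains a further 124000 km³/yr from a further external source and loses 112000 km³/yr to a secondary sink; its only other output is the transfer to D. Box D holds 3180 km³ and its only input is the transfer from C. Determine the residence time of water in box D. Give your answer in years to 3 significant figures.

Box A: F(A→B) = (70300 + 314000) − 58800 = 325500 km³/yr.
Box B: F(B→C) = (325500 + 175000) − 190000 = 310500 km³/yr.
Box C: F(C→D) = (310500 + 124000) − 112000 = 322500 km³/yr.
Box D throughput = its input = 322500 km³/yr; τ = 3180 / 322500 = 0.009860 yr.

0.00986 yr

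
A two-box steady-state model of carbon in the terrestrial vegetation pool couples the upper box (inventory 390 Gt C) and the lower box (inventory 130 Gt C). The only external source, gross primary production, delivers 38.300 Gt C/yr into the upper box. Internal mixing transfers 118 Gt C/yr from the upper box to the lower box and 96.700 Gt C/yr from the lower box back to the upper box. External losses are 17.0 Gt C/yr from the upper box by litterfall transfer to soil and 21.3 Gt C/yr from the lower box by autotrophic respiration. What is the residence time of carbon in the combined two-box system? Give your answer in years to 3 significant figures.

Residence time in the combined system uses the total inventory and the total *external* removal — internal exchanges between the two boxes cancel.
M_total = 390 + 130 = 520.00 Gt C.
ΣF_external_out = 17.0 + 21.3 = 38.300 Gt C/yr.
τ = M_total / ΣF_ext = 520.00 / 38.300 = 13.58 yr.

13.6 yr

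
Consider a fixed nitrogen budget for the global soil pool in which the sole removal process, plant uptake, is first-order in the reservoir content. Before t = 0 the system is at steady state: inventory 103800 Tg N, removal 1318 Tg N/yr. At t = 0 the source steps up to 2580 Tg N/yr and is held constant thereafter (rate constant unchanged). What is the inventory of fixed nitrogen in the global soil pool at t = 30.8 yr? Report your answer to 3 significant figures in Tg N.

136000 Tg N

τ = M₀/F₀ = 103800/1318 = 78.76 yr; rate constant k = 1/τ.
New steady state M_∞ = F₁/k = F₁·τ = 2580 × 78.76 = 203190 Tg N.
M(t) = M_∞ + (M₀ − M_∞)·e^(−t/τ); t/τ = 30.8/78.76 = 0.3911, so e^(−t/τ) = 0.6763.
M(t) = 203190 − 99390 × 0.6763 = 135970 Tg N.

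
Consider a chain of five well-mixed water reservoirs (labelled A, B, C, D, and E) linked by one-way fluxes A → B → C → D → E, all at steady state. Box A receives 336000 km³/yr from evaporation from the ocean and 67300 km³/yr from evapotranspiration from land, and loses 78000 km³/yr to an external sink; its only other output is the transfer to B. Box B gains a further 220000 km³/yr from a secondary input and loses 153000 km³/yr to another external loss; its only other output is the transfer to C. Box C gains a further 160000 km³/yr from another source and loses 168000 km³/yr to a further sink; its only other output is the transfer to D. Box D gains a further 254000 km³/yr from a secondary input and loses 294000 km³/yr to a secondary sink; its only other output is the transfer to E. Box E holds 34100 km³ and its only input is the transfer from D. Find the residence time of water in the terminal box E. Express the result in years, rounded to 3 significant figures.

0.0990 yr

Box A: F(A→B) = (336000 + 67300) − 78000 = 325300 km³/yr.
Box B: F(B→C) = (325300 + 220000) − 153000 = 392300 km³/yr.
Box C: F(C→D) = (392300 + 160000) − 168000 = 384300 km³/yr.
Box D: F(D→E) = (384300 + 254000) − 294000 = 344300 km³/yr.
Box E throughput = its input = 344300 km³/yr; τ = 34100 / 344300 = 0.09904 yr.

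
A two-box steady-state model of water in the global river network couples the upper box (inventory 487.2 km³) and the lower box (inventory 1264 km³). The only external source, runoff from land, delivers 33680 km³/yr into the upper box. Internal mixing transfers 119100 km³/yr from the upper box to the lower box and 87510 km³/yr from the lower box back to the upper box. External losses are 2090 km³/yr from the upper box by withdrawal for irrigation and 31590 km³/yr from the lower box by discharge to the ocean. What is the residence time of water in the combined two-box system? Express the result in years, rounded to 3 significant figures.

Treat the two boxes together as one reservoir: the mixing fluxes between them are internal recycling, so τ = ΣM / Σ(external losses).
M_total = 487.2 + 1264 = 1751.2 km³.
ΣF_external_out = 2090 + 31590 = 33680 km³/yr.
τ = M_total / ΣF_ext = 1751.2 / 33680 = 0.05200 yr.

0.0520 yr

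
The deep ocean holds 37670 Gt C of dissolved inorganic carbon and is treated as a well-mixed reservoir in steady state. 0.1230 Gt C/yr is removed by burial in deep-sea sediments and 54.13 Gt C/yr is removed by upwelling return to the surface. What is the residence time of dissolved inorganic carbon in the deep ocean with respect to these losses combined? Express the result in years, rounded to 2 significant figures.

Total removal = 0.1230 + 54.13 = 54.253 Gt C/yr.
τ = M / ΣF_out = 37670 / 54.253 = 694.3 yr.

690 yr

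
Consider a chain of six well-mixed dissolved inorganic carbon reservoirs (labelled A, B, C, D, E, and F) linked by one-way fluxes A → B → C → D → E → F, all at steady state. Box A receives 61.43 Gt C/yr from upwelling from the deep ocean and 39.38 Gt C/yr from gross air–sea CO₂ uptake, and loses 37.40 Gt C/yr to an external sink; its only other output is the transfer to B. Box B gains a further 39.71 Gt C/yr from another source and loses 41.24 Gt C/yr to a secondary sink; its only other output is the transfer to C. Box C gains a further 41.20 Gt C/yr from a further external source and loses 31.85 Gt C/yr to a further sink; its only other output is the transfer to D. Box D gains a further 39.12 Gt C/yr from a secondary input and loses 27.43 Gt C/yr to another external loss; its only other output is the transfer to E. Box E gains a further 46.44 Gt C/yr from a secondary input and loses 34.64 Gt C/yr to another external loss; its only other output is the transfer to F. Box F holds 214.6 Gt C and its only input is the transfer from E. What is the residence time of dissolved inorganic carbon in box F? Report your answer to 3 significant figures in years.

Box A: F(A→B) = (61.43 + 39.38) − 37.40 = 63.410 Gt C/yr.
Box B: F(B→C) = (63.410 + 39.71) − 41.24 = 61.880 Gt C/yr.
Box C: F(C→D) = (61.880 + 41.20) − 31.85 = 71.230 Gt C/yr.
Box D: F(D→E) = (71.230 + 39.12) − 27.43 = 82.920 Gt C/yr.
Box E: F(E→F) = (82.920 + 46.44) − 34.64 = 94.720 Gt C/yr.
Box F throughput = its input = 94.720 Gt C/yr; τ = 214.6 / 94.720 = 2.266 yr.

2.27 yr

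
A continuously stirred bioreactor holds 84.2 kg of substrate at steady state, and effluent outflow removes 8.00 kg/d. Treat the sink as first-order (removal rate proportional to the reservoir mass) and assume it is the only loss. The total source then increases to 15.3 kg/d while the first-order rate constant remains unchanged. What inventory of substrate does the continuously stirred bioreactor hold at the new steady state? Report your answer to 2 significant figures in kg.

Rate constant k = F/M = 8.00 / 84.2 = 0.09501 d⁻¹.
At the new steady state, source = k·M_new ⇒ M_new = 15.3 / 0.09501 = 161.0 kg.
(Equivalently M_new = M × F_new/F_old = 84.2 × 15.3/8.00.)

160 kg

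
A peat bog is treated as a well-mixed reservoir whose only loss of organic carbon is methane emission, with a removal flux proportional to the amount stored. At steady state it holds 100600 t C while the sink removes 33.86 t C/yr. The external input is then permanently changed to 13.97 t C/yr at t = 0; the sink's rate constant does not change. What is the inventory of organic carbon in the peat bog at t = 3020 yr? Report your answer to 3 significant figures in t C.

62900 t C

Residence time τ = M₀/F₀ = 2971 yr. The eventual steady state is M_∞ = M₀·(F₁/F₀) = 100600 × 13.97/33.86 = 41506 t C.
The anomaly ΔM(t) = M(t) − M_∞ decays as ΔM₀·e^(−t/τ) with ΔM₀ = 100600 − 41506 = 59090 t C.
At t = 3020 yr, e^(−t/τ) = e^(−1.016) = 0.3619, so ΔM = 21380 t C and M = 41506 + 21380 = 62890 t C.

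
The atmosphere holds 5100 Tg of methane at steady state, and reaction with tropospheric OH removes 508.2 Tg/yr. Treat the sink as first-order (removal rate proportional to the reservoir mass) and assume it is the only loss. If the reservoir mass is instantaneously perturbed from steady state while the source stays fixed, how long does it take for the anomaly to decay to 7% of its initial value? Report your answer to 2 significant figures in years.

For a linear reservoir the anomaly decays as exp(−t/τ) with τ = M/F = 5100/508.2 = 10.04 yr.
exp(−t/τ) = 0.07 ⇒ t = −τ ln(0.07) = 10.04 × 2.659 = 26.69 yr.

27 yr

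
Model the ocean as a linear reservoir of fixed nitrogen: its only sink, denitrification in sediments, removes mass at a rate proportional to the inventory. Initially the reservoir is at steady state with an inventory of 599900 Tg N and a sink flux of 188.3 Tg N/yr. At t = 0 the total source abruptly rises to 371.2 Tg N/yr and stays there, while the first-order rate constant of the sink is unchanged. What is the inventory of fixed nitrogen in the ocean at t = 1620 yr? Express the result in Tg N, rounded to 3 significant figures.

832000 Tg N

Residence time τ = M₀/F₀ = 3186 yr. The eventual steady state is M_∞ = M₀·(F₁/F₀) = 599900 × 371.2/188.3 = 1.1826×10^6 Tg N.
The anomaly ΔM(t) = M(t) − M_∞ decays as ΔM₀·e^(−t/τ) with ΔM₀ = 599900 − 1.1826×10^6 = −582700 Tg N.
At t = 1620 yr, e^(−t/τ) = e^(−0.5085) = 0.6014, so ΔM = −350400 Tg N and M = 1.1826×10^6 − 350400 = 832160 Tg N.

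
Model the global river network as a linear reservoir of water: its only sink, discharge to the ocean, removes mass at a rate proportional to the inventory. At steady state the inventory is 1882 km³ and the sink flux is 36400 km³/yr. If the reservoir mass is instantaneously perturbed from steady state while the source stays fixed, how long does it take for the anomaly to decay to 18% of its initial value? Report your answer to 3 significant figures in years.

0.0887 yr

For a linear reservoir the anomaly decays as exp(−t/τ) with τ = M/F = 1882/36400 = 0.05170 yr.
exp(−t/τ) = 0.18 ⇒ t = −τ ln(0.18) = 0.05170 × 1.715 = 0.08866 yr.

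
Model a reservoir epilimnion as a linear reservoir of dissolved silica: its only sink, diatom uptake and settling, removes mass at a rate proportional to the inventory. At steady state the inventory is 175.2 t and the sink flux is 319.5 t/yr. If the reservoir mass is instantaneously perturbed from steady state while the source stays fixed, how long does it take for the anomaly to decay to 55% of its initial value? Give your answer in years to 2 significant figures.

0.33 yr

For a linear reservoir the anomaly decays as exp(−t/τ) with τ = M/F = 175.2/319.5 = 0.5484 yr.
exp(−t/τ) = 0.55 ⇒ t = −τ ln(0.55) = 0.5484 × 0.5978 = 0.3278 yr.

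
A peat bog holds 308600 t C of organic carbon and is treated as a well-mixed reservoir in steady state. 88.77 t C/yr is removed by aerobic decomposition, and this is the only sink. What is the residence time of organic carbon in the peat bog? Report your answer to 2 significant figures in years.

τ = M / F = 308600 / 88.77 = 3476 yr.

3500 yr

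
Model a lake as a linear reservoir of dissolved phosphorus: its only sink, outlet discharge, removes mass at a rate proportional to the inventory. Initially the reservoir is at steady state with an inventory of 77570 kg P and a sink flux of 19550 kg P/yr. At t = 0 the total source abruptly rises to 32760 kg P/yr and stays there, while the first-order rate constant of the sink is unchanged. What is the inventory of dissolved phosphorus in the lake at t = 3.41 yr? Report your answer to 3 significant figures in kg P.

Residence time τ = M₀/F₀ = 3.968 yr. The eventual steady state is M_∞ = M₀·(F₁/F₀) = 77570 × 32760/19550 = 129980 kg P.
The anomaly ΔM(t) = M(t) − M_∞ decays as ΔM₀·e^(−t/τ) with ΔM₀ = 77570 − 129980 = −52410 kg P.
At t = 3.41 yr, e^(−t/τ) = e^(−0.8594) = 0.4234, so ΔM = −22190 kg P and M = 129980 − 22190 = 107790 kg P.

108000 kg P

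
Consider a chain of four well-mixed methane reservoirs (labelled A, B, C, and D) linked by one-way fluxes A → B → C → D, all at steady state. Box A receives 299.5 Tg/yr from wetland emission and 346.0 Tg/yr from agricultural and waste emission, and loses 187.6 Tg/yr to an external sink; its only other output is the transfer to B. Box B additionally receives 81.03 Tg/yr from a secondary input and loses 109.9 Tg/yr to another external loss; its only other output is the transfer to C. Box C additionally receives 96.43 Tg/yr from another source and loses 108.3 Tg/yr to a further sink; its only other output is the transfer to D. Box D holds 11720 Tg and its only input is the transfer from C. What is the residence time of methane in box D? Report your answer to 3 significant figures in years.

Box A: F(A→B) = (299.5 + 346.0) − 187.6 = 457.90 Tg/yr.
Box B: F(B→C) = (457.90 + 81.03) − 109.9 = 429.03 Tg/yr.
Box C: F(C→D) = (429.03 + 96.43) − 108.3 = 417.16 Tg/yr.
Box D throughput = its input = 417.16 Tg/yr; τ = 11720 / 417.16 = 28.09 yr.

28.1 yr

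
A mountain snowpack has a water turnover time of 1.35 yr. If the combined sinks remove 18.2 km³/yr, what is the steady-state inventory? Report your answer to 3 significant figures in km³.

τ = M/F ⇒ M = τ × F = 1.35 × 18.2 = 24.57 km³.

24.6 km³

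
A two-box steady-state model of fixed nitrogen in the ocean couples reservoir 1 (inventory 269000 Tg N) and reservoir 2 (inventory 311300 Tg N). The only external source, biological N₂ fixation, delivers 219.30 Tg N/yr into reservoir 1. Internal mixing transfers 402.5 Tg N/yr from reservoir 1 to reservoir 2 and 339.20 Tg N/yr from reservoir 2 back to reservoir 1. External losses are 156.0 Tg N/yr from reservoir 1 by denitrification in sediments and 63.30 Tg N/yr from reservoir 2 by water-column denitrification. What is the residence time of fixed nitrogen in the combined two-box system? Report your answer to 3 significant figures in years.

2650 yr

Residence time in the combined system uses the total inventory and the total *external* removal — internal exchanges between the two boxes cancel.
M_total = 269000 + 311300 = 580300 Tg N.
ΣF_external_out = 156.0 + 63.30 = 219.30 Tg N/yr.
τ = M_total / ΣF_ext = 580300 / 219.30 = 2646 yr.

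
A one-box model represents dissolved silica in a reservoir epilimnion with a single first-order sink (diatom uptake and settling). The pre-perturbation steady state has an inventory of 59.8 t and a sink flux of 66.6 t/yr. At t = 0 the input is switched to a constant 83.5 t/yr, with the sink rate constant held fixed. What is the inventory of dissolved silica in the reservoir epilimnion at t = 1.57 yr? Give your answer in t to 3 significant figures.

72.3 t

τ = M₀/F₀ = 59.8/66.6 = 0.8979 yr; rate constant k = 1/τ.
New steady state M_∞ = F₁/k = F₁·τ = 83.5 × 0.8979 = 74.974 t.
M(t) = M_∞ + (M₀ − M_∞)·e^(−t/τ); t/τ = 1.57/0.8979 = 1.749, so e^(−t/τ) = 0.1740.
M(t) = 74.974 − 15.17 × 0.1740 = 72.334 t.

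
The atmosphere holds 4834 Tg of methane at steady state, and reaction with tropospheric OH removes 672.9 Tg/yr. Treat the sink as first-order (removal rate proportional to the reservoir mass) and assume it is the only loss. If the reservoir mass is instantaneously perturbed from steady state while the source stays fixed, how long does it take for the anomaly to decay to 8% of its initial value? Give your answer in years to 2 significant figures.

For a linear reservoir the anomaly decays as exp(−t/τ) with τ = M/F = 4834/672.9 = 7.184 yr.
exp(−t/τ) = 0.08 ⇒ t = −τ ln(0.08) = 7.184 × 2.526 = 18.14 yr.

18 yr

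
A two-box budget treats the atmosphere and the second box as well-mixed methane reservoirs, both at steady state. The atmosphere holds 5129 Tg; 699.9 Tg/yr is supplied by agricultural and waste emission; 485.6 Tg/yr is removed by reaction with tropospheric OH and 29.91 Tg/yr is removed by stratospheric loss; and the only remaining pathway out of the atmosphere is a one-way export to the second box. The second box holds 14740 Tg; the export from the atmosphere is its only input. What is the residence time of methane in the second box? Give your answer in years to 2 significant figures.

Balance the atmosphere: ΣF_in = 699.90 Tg/yr.
Export to the second box = ΣF_in − (485.6 + 29.91) = 184.39 Tg/yr.
At steady state the output of the second box equals its input, 184.39 Tg/yr.
τ = M / F = 14740 / 184.39 = 79.94 yr.

80 yr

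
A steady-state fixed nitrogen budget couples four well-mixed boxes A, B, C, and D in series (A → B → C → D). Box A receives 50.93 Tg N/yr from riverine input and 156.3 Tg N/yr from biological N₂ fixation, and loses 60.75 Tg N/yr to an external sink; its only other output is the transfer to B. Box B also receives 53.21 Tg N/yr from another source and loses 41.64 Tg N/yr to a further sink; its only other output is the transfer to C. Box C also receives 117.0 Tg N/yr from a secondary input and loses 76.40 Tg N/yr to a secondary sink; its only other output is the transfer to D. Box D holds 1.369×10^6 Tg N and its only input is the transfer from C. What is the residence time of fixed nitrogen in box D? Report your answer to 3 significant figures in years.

6890 yr

Box A: F(A→B) = (50.93 + 156.3) − 60.75 = 146.48 Tg N/yr.
Box B: F(B→C) = (146.48 + 53.21) − 41.64 = 158.05 Tg N/yr.
Box C: F(C→D) = (158.05 + 117.0) − 76.40 = 198.65 Tg N/yr.
Box D throughput = its input = 198.65 Tg N/yr; τ = 1.369×10^6 / 198.65 = 6892 yr.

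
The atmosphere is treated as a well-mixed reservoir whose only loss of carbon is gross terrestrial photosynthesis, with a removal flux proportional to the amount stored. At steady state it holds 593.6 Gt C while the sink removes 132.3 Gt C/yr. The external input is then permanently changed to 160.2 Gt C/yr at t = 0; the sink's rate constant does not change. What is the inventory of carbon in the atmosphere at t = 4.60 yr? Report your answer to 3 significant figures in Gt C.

Residence time τ = M₀/F₀ = 4.487 yr. The eventual steady state is M_∞ = M₀·(F₁/F₀) = 593.6 × 160.2/132.3 = 718.78 Gt C.
The anomaly ΔM(t) = M(t) − M_∞ decays as ΔM₀·e^(−t/τ) with ΔM₀ = 593.6 − 718.78 = −125.2 Gt C.
At t = 4.60 yr, e^(−t/τ) = e^(−1.025) = 0.3587, so ΔM = −44.90 Gt C and M = 718.78 − 44.90 = 673.88 Gt C.

674 Gt C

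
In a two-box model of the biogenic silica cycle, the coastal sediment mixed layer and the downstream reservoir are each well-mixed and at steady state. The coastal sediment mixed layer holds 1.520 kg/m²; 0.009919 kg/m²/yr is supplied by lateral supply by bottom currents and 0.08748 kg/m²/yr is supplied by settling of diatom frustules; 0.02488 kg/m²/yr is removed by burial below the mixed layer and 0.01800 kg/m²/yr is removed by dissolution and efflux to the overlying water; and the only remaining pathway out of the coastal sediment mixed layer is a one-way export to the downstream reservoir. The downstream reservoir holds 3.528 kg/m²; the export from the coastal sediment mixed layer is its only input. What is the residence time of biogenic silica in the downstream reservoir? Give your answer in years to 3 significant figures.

64.7 yr

Balance the coastal sediment mixed layer: ΣF_in = 0.009919 + 0.08748 = 0.097399 kg/m²/yr.
Export to the downstream reservoir = ΣF_in − (0.02488 + 0.01800) = 0.054519 kg/m²/yr.
At steady state the output of the downstream reservoir equals its input, 0.054519 kg/m²/yr.
τ = M / F = 3.528 / 0.054519 = 64.71 yr.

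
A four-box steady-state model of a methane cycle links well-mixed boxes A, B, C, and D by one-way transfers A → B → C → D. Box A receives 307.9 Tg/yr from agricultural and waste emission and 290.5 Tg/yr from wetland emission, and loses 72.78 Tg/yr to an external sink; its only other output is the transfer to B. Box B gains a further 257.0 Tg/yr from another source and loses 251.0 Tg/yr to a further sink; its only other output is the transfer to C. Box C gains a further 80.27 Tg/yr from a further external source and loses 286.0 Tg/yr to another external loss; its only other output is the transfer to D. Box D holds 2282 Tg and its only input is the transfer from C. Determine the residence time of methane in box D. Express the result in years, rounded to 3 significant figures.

Box A: F(A→B) = (307.9 + 290.5) − 72.78 = 525.62 Tg/yr.
Box B: F(B→C) = (525.62 + 257.0) − 251.0 = 531.62 Tg/yr.
Box C: F(C→D) = (531.62 + 80.27) − 286.0 = 325.89 Tg/yr.
Box D throughput = its input = 325.89 Tg/yr; τ = 2282 / 325.89 = 7.002 yr.

7.00 yr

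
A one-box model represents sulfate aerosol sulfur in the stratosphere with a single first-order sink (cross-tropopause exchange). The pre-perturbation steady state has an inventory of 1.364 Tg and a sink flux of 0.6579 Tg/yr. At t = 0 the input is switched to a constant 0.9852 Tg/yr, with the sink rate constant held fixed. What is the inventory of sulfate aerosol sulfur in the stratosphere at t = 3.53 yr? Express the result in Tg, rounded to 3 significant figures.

1.92 Tg

τ = M₀/F₀ = 1.364/0.6579 = 2.073 yr; rate constant k = 1/τ.
New steady state M_∞ = F₁/k = F₁·τ = 0.9852 × 2.073 = 2.0426 Tg.
M(t) = M_∞ + (M₀ − M_∞)·e^(−t/τ); t/τ = 3.53/2.073 = 1.703, so e^(−t/τ) = 0.1822.
M(t) = 2.0426 − 0.6786 × 0.1822 = 1.9189 Tg.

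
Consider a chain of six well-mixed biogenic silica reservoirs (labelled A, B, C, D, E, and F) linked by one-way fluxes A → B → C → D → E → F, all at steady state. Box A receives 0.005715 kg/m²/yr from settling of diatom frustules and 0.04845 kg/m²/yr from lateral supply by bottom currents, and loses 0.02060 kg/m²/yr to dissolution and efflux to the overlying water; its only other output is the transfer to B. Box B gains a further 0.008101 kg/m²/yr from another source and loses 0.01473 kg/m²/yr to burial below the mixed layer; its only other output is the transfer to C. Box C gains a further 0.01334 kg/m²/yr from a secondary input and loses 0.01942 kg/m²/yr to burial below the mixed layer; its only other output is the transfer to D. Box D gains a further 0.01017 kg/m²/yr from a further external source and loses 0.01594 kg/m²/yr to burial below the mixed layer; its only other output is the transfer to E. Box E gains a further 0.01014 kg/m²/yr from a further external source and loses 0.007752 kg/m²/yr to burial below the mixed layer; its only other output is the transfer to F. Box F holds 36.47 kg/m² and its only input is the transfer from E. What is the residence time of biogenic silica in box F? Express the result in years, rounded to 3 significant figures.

2090 yr

Box A: F(A→B) = (0.005715 + 0.04845) − 0.02060 = 0.033565 kg/m²/yr.
Box B: F(B→C) = (0.033565 + 0.008101) − 0.01473 = 0.026936 kg/m²/yr.
Box C: F(C→D) = (0.026936 + 0.01334) − 0.01942 = 0.020856 kg/m²/yr.
Box D: F(D→E) = (0.020856 + 0.01017) − 0.01594 = 0.015086 kg/m²/yr.
Box E: F(E→F) = (0.015086 + 0.01014) − 0.007752 = 0.017474 kg/m²/yr.
Box F throughput = its input = 0.017474 kg/m²/yr; τ = 36.47 / 0.017474 = 2087 yr.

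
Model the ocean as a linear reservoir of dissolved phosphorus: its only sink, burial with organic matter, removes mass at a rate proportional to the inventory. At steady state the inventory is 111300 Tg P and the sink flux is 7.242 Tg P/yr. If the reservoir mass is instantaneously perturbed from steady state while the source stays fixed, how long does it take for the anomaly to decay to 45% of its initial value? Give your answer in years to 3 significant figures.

For a linear reservoir the anomaly decays as exp(−t/τ) with τ = M/F = 111300/7.242 = 15370 yr.
exp(−t/τ) = 0.45 ⇒ t = −τ ln(0.45) = 15370 × 0.7985 = 12270 yr.

12300 yr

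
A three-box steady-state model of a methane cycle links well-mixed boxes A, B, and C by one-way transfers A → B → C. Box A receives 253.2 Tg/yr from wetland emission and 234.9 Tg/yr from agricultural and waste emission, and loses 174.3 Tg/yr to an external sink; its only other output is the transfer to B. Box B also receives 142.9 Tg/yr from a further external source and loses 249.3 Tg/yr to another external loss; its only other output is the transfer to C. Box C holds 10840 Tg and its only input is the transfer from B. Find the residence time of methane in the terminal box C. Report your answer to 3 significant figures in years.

52.3 yr

Box A: F(A→B) = (253.2 + 234.9) − 174.3 = 313.80 Tg/yr.
Box B: F(B→C) = (313.80 + 142.9) − 249.3 = 207.40 Tg/yr.
Box C throughput = its input = 207.40 Tg/yr; τ = 10840 / 207.40 = 52.27 yr.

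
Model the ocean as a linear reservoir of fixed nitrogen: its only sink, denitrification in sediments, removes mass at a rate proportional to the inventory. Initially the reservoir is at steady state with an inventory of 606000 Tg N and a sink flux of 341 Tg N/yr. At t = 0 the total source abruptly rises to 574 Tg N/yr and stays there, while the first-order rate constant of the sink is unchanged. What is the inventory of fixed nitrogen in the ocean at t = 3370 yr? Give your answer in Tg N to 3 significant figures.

958000 Tg N

The sink rate constant is k = F₀/M₀ = 341/606000 = 0.0005627 yr⁻¹.
Solving dM/dt = F₁ − kM with M(0) = M₀ gives M(t) = F₁/k + (M₀ − F₁/k)·e^(−kt).
F₁/k = 574/0.0005627 = 1.0201×10^6 Tg N; kt = 0.0005627 × 3370 = 1.896, e^(−kt) = 0.1501.
M(3370) = 1.0201×10^6 + (606000 − 1.0201×10^6) × 0.1501 = 1.0201×10^6 − 62160 = 957910 Tg N.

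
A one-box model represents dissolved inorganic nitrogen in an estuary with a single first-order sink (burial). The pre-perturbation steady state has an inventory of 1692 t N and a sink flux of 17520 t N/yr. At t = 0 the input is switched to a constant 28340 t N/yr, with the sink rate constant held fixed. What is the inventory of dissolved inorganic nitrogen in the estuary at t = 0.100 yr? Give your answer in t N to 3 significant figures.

τ = M₀/F₀ = 1692/17520 = 0.09658 yr; rate constant k = 1/τ.
New steady state M_∞ = F₁/k = F₁·τ = 28340 × 0.09658 = 2736.9 t N.
M(t) = M_∞ + (M₀ − M_∞)·e^(−t/τ); t/τ = 0.100/0.09658 = 1.035, so e^(−t/τ) = 0.3551.
M(t) = 2736.9 − 1045 × 0.3551 = 2365.9 t N.

2370 t N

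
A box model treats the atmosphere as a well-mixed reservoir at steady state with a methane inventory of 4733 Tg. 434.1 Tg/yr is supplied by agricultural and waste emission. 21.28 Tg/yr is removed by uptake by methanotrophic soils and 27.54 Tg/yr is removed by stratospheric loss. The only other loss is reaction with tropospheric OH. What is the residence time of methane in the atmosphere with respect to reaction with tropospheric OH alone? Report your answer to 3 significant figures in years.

12.3 yr

At steady state ΣF_in = ΣF_out.
ΣF_in = 434.10 Tg/yr.
Reaction with tropospheric OH flux = ΣF_in − (21.28 + 27.54) = 434.10 − 48.82 = 385.3 Tg/yr.
τ = M / F = 4733 / 385.3 = 12.28 yr.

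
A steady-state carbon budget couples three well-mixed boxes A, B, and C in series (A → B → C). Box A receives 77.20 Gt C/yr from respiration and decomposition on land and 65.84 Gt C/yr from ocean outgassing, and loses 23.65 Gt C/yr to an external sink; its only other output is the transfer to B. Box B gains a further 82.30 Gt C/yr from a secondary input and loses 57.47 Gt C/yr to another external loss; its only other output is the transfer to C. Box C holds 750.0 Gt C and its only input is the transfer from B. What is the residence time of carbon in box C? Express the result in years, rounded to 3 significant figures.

5.20 yr

Box A: F(A→B) = (77.20 + 65.84) − 23.65 = 119.39 Gt C/yr.
Box B: F(B→C) = (119.39 + 82.30) − 57.47 = 144.22 Gt C/yr.
Box C throughput = its input = 144.22 Gt C/yr; τ = 750.0 / 144.22 = 5.200 yr.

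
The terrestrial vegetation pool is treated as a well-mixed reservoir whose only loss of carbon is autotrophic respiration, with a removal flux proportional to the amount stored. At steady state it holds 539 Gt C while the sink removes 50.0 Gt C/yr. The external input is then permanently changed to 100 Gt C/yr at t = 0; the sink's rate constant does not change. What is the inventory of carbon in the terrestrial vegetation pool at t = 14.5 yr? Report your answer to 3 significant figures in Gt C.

938 Gt C

Residence time τ = M₀/F₀ = 10.78 yr. The eventual steady state is M_∞ = M₀·(F₁/F₀) = 539 × 100/50.0 = 1078.0 Gt C.
The anomaly ΔM(t) = M(t) − M_∞ decays as ΔM₀·e^(−t/τ) with ΔM₀ = 539 − 1078.0 = −539.0 Gt C.
At t = 14.5 yr, e^(−t/τ) = e^(−1.345) = 0.2605, so ΔM = −140.4 Gt C and M = 1078.0 − 140.4 = 937.58 Gt C.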